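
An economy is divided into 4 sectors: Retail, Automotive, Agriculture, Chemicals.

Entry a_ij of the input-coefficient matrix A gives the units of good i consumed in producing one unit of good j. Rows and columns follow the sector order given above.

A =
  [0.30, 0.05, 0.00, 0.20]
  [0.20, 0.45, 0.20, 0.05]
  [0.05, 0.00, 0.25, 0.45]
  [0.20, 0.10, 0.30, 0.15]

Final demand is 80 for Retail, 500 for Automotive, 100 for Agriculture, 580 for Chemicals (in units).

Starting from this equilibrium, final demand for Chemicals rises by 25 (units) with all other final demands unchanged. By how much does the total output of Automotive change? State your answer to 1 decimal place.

Δx_2 = 19.4

I − A =
  [   0.70    -0.05     0.00    -0.20]
  [  -0.20     0.55    -0.20    -0.05]
  [  -0.05     0.00     0.75    -0.45]
  [  -0.20    -0.10    -0.30     0.85]
Compute the cofactors C_ij = (−1)^(i+j)·(3×3 minor ij) of I−A; the adjugate is their transpose:
adj(I−A) = Cᵀ =
  [ 0.263625   0.040125   0.046250   0.088875]
  [ 0.135250   0.318750   0.133500   0.121250]
  [ 0.081625   0.039125   0.288750   0.174375]
  [ 0.106750   0.060750   0.128500   0.280750]
det(I−A) = Σ_j (I−A)_1j·C_1j = (0.70)(0.263625) + (-0.05)(0.135250) + (0.00)(0.081625) + (-0.20)(0.106750) = 0.156425
(I − A)⁻¹ = adj(I−A) / det(I−A) ≈
  [   1.6853     0.2565     0.2957     0.5682]
  [   0.8646     2.0377     0.8534     0.7751]
  [   0.5218     0.2501     1.8459     1.1148]
  [   0.6824     0.3884     0.8215     1.7948]
Δx = (I − A)⁻¹ Δd with Δd having +25 in the Chemicals component and 0 elsewhere.
So Δx_2 = L_24 · (+25), where L_24 = adj(I−A)_24 / det(I−A) = 0.121250 / 0.156425.
Δx_2 = 0.121250 × (+25) / 0.156425 = 3.03125 / 0.156425 ≈ 19.4.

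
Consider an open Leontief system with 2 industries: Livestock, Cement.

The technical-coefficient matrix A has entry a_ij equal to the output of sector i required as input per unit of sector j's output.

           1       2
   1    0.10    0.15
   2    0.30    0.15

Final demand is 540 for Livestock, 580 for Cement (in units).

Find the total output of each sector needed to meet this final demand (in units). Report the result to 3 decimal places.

I − A =
  [   0.90    -0.15]
  [  -0.30     0.85]
det(I−A) = (0.90)(0.85) − (-0.15)(-0.30) = 0.7200
adj(I−A) = [[0.85, 0.15], [0.30, 0.90]]
(I − A)⁻¹ = adj(I−A) / det(I−A) ≈
  [   1.1806     0.2083]
  [   0.4167     1.2500]
x = (I − A)⁻¹ d = adj(I−A)·d / det(I−A), with det(I−A) = 0.7200:
  x_1 = (0.85·540 + 0.15·580) / 0.7200 = 546.00 / 0.7200 ≈ 758.333
  x_2 = (0.30·540 + 0.90·580) / 0.7200 = 684.00 / 0.7200 = 950.000

x_1 = 758.333, x_2 = 950.000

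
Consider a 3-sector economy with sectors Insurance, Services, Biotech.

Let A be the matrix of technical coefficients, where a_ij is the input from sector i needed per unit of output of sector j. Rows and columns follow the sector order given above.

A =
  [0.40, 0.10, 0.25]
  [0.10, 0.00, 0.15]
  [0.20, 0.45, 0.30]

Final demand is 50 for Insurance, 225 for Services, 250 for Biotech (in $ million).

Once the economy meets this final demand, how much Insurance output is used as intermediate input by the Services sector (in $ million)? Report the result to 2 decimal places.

z_IS = 37.96

I − A =
  [   0.60    -0.10    -0.25]
  [  -0.10     1.00    -0.15]
  [  -0.20    -0.45     0.70]
Cofactors of I−A, C_ij = (−1)^(i+j)·(minor ij) (rows/columns in the sector order above):
  C_11 = (1.00)(0.70) − (-0.15)(-0.45) = 0.6325
  C_12 = −[(-0.10)(0.70) − (-0.15)(-0.20)] = 0.1000
  C_13 = (-0.10)(-0.45) − (1.00)(-0.20) = 0.2450
  C_21 = −[(-0.10)(0.70) − (-0.25)(-0.45)] = 0.1825
  C_22 = (0.60)(0.70) − (-0.25)(-0.20) = 0.3700
  C_23 = −[(0.60)(-0.45) − (-0.10)(-0.20)] = 0.2900
  C_31 = (-0.10)(-0.15) − (-0.25)(1.00) = 0.2650
  C_32 = −[(0.60)(-0.15) − (-0.25)(-0.10)] = 0.1150
  C_33 = (0.60)(1.00) − (-0.10)(-0.10) = 0.5900
det(I−A) = Σ_j (I−A)_1j·C_1j = (0.60)(0.6325) + (-0.10)(0.1000) + (-0.25)(0.2450) = 0.30825
adj(I−A) = Cᵀ =
  [ 0.6325   0.1825   0.2650]
  [ 0.1000   0.3700   0.1150]
  [ 0.2450   0.2900   0.5900]
(I − A)⁻¹ = adj(I−A) / det(I−A) ≈
  [   2.0519     0.5921     0.8597]
  [   0.3244     1.2003     0.3731]
  [   0.7948     0.9408     1.9140]
First solve x = (I − A)⁻¹ d = adj(I−A)·d / det(I−A); in particular x_S = (0.1000·50 + 0.3700·225 + 0.1150·250) / 0.30825 = 117.00 / 0.30825 ≈ 379.5620.
Intermediate flow from I to S: z_IS = a_IS · x_S = 0.10 × 117.00 / 0.30825 = 11.70 / 0.30825 ≈ 37.96.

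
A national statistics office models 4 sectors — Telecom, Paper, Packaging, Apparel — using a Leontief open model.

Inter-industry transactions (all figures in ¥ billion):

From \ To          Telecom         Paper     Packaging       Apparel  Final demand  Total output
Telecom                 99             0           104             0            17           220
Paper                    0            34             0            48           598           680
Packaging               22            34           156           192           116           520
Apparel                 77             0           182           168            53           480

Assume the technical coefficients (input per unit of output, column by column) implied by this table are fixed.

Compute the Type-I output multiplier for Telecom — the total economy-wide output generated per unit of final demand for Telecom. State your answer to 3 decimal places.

m_1 = 6.338

Technical coefficients a_ij = z_ij / X_j:
  a_11 = 99/220 = 0.45, a_21 = 0/220 = 0.00, a_31 = 22/220 = 0.10, a_41 = 77/220 = 0.35
  a_12 = 0/680 = 0.00, a_22 = 34/680 = 0.05, a_32 = 34/680 = 0.05, a_42 = 0/680 = 0.00
  a_13 = 104/520 = 0.20, a_23 = 0/520 = 0.00, a_33 = 156/520 = 0.30, a_43 = 182/520 = 0.35
  a_14 = 0/480 = 0.00, a_24 = 48/480 = 0.10, a_34 = 192/480 = 0.40, a_44 = 168/480 = 0.35
I − A =
  [   0.55     0.00    -0.20     0.00]
  [   0.00     0.95     0.00    -0.10]
  [  -0.10    -0.05     0.70    -0.40]
  [  -0.35     0.00    -0.35     0.65]
Compute the cofactors C_ij = (−1)^(i+j)·(3×3 minor ij) of I−A; the adjugate is their transpose:
adj(I−A) = Cᵀ =
  [ 0.297500   0.006500   0.123500   0.077000]
  [ 0.028000   0.132250   0.026250   0.036500]
  [ 0.196500   0.017875   0.339625   0.211750]
  [ 0.266000   0.013125   0.249375   0.346750]
det(I−A) = Σ_j (I−A)_1j·C_1j = (0.55)(0.297500) + (0.00)(0.028000) + (-0.20)(0.196500) + (0.00)(0.266000) = 0.124325
(I − A)⁻¹ = adj(I−A) / det(I−A) ≈
  [   2.3929     0.0523     0.9934     0.6193]
  [   0.2252     1.0637     0.2111     0.2936]
  [   1.5805     0.1438     2.7318     1.7032]
  [   2.1396     0.1056     2.0058     2.7891]
The output multiplier for sector j is the column-j sum of the Leontief inverse (I − A)⁻¹ = adj(I−A) / det(I−A).
Column 1 of adj(I−A): (0.297500, 0.028000, 0.196500, 0.266000); det(I−A) = 0.124325.
m_1 = (0.297500 + 0.028000 + 0.196500 + 0.266000) / 0.124325 = 0.788 / 0.124325 ≈ 6.338.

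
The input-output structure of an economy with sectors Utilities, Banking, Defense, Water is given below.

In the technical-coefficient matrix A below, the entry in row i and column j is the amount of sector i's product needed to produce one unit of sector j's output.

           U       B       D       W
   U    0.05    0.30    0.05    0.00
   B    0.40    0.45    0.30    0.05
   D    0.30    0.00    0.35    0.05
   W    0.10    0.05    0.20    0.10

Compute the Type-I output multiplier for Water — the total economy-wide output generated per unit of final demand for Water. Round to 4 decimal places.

I − A =
  [   0.95    -0.30    -0.05     0.00]
  [  -0.40     0.55    -0.30    -0.05]
  [  -0.30     0.00     0.65    -0.05]
  [  -0.10    -0.05    -0.20     0.90]
Compute the cofactors C_ij = (−1)^(i+j)·(3×3 minor ij) of I−A; the adjugate is their transpose:
adj(I−A) = Cᵀ =
  [ 0.313875   0.172625   0.108625   0.015625]
  [ 0.318750   0.532500   0.284250   0.045375]
  [ 0.151500   0.084875   0.358375   0.024625]
  [ 0.086250   0.067625   0.107500   0.226375]
det(I−A) = Σ_j (I−A)_1j·C_1j = (0.95)(0.313875) + (-0.30)(0.318750) + (-0.05)(0.151500) + (0.00)(0.086250) = 0.19498125
(I − A)⁻¹ = adj(I−A) / det(I−A) ≈
  [   1.60977     0.88534     0.55710     0.08014]
  [   1.63477     2.73103     1.45783     0.23271]
  [   0.77700     0.43530     1.83800     0.12629]
  [   0.44235     0.34683     0.55134     1.16101]
The output multiplier for sector j is the column-j sum of the Leontief inverse (I − A)⁻¹ = adj(I−A) / det(I−A).
Column W of adj(I−A): (0.015625, 0.045375, 0.024625, 0.226375); det(I−A) = 0.19498125.
m_W = (0.015625 + 0.045375 + 0.024625 + 0.226375) / 0.19498125 = 0.312 / 0.19498125 ≈ 1.6002.

m_W = 1.6002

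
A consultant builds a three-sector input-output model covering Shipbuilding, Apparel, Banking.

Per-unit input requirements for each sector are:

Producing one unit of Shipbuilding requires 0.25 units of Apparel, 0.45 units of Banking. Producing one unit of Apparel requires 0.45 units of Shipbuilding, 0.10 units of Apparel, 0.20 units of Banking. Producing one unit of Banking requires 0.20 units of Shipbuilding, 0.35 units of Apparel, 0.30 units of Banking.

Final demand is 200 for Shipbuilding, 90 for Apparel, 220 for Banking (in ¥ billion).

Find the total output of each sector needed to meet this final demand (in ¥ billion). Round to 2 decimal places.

x_S = 683.21, x_A = 655.66, x_B = 940.82

I − A =
  [   1.00    -0.45    -0.20]
  [  -0.25     0.90    -0.35]
  [  -0.45    -0.20     0.70]
Cofactors of I−A, C_ij = (−1)^(i+j)·(minor ij) (rows/columns in the sector order above):
  C_11 = (0.90)(0.70) − (-0.35)(-0.20) = 0.5600
  C_12 = −[(-0.25)(0.70) − (-0.35)(-0.45)] = 0.3325
  C_13 = (-0.25)(-0.20) − (0.90)(-0.45) = 0.4550
  C_21 = −[(-0.45)(0.70) − (-0.20)(-0.20)] = 0.3550
  C_22 = (1.00)(0.70) − (-0.20)(-0.45) = 0.6100
  C_23 = −[(1.00)(-0.20) − (-0.45)(-0.45)] = 0.4025
  C_31 = (-0.45)(-0.35) − (-0.20)(0.90) = 0.3375
  C_32 = −[(1.00)(-0.35) − (-0.20)(-0.25)] = 0.4000
  C_33 = (1.00)(0.90) − (-0.45)(-0.25) = 0.7875
det(I−A) = Σ_j (I−A)_1j·C_1j = (1.00)(0.5600) + (-0.45)(0.3325) + (-0.20)(0.4550) = 0.319375
adj(I−A) = Cᵀ =
  [ 0.5600   0.3550   0.3375]
  [ 0.3325   0.6100   0.4000]
  [ 0.4550   0.4025   0.7875]
(I − A)⁻¹ = adj(I−A) / det(I−A) ≈
  [   1.7534     1.1115     1.0568]
  [   1.0411     1.9100     1.2524]
  [   1.4247     1.2603     2.4658]
x = (I − A)⁻¹ d = adj(I−A)·d / det(I−A), with det(I−A) = 0.319375:
  x_S = (0.5600·200 + 0.3550·90 + 0.3375·220) / 0.319375 = 218.20 / 0.319375 ≈ 683.21
  x_A = (0.3325·200 + 0.6100·90 + 0.4000·220) / 0.319375 = 209.40 / 0.319375 ≈ 655.66
  x_B = (0.4550·200 + 0.4025·90 + 0.7875·220) / 0.319375 = 300.475 / 0.319375 ≈ 940.82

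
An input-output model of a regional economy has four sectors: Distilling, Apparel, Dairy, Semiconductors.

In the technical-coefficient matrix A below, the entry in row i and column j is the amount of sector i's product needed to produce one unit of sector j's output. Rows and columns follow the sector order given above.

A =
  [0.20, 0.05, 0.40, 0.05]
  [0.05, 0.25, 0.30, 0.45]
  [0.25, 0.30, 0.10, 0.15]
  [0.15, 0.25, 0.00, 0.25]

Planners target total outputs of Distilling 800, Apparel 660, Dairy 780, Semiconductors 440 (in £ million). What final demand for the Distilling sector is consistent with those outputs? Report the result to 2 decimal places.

I − A =
  [   0.80    -0.05    -0.40    -0.05]
  [  -0.05     0.75    -0.30    -0.45]
  [  -0.25    -0.30     0.90    -0.15]
  [  -0.15    -0.25     0.00     0.75]
d = (I − A) x:
  d_1 = (+0.80)·800 + (-0.05)·660 + (-0.40)·780 + (-0.05)·440 = 273.00
  d_2 = (-0.05)·800 + (+0.75)·660 + (-0.30)·780 + (-0.45)·440 = 23.00
  d_3 = (-0.25)·800 + (-0.30)·660 + (+0.90)·780 + (-0.15)·440 = 238.00
  d_4 = (-0.15)·800 + (-0.25)·660 + (+0.00)·780 + (+0.75)·440 = 45.00

d_1 = 273.00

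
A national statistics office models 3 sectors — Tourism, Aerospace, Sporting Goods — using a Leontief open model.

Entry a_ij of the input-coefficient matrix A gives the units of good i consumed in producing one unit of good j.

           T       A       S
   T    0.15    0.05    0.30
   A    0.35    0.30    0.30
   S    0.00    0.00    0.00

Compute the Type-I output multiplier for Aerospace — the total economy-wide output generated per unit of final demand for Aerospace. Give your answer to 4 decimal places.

I − A =
  [   0.85    -0.05    -0.30]
  [  -0.35     0.70    -0.30]
  [   0.00     0.00     1.00]
Cofactors of I−A, C_ij = (−1)^(i+j)·(minor ij) (rows/columns in the sector order above):
  C_11 = (0.70)(1.00) − (-0.30)(0.00) = 0.7000
  C_12 = −[(-0.35)(1.00) − (-0.30)(0.00)] = 0.3500
  C_13 = (-0.35)(0.00) − (0.70)(0.00) = 0.0000
  C_21 = −[(-0.05)(1.00) − (-0.30)(0.00)] = 0.0500
  C_22 = (0.85)(1.00) − (-0.30)(0.00) = 0.8500
  C_23 = −[(0.85)(0.00) − (-0.05)(0.00)] = 0.0000
  C_31 = (-0.05)(-0.30) − (-0.30)(0.70) = 0.2250
  C_32 = −[(0.85)(-0.30) − (-0.30)(-0.35)] = 0.3600
  C_33 = (0.85)(0.70) − (-0.05)(-0.35) = 0.5775
det(I−A) = Σ_j (I−A)_1j·C_1j = (0.85)(0.7000) + (-0.05)(0.3500) + (-0.30)(0.0000) = 0.5775
adj(I−A) = Cᵀ =
  [ 0.7000   0.0500   0.2250]
  [ 0.3500   0.8500   0.3600]
  [ 0.0000   0.0000   0.5775]
(I − A)⁻¹ = adj(I−A) / det(I−A) ≈
  [   1.21212     0.08658     0.38961]
  [   0.60606     1.47186     0.62338]
  [   0.00000     0.00000     1.00000]
The output multiplier for sector j is the column-j sum of the Leontief inverse (I − A)⁻¹ = adj(I−A) / det(I−A).
Column A of adj(I−A): (0.0500, 0.8500, 0.0000); det(I−A) = 0.5775.
m_A = (0.0500 + 0.8500 + 0.0000) / 0.5775 = 0.90 / 0.5775 ≈ 1.5584.

m_A = 1.5584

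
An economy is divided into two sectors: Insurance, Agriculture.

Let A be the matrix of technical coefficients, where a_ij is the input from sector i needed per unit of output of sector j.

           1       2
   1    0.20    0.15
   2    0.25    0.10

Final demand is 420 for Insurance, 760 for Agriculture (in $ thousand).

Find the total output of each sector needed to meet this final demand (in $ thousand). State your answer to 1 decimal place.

x_1 = 720.9, x_2 = 1044.7

I − A =
  [   0.80    -0.15]
  [  -0.25     0.90]
det(I−A) = (0.80)(0.90) − (-0.15)(-0.25) = 0.6825
adj(I−A) = [[0.90, 0.15], [0.25, 0.80]]
(I − A)⁻¹ = adj(I−A) / det(I−A) ≈
  [   1.3187     0.2198]
  [   0.3663     1.1722]
x = (I − A)⁻¹ d = adj(I−A)·d / det(I−A), with det(I−A) = 0.6825:
  x_1 = (0.90·420 + 0.15·760) / 0.6825 = 492.00 / 0.6825 ≈ 720.9
  x_2 = (0.25·420 + 0.80·760) / 0.6825 = 713.00 / 0.6825 ≈ 1044.7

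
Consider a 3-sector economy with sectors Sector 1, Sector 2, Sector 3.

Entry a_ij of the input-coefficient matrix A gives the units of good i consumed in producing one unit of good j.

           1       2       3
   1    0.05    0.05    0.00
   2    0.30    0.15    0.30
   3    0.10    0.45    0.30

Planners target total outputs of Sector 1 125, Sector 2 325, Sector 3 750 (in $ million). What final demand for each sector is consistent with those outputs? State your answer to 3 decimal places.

I − A =
  [   0.95    -0.05     0.00]
  [  -0.30     0.85    -0.30]
  [  -0.10    -0.45     0.70]
d = (I − A) x:
  d_1 = (+0.95)·125 + (-0.05)·325 + (+0.00)·750 = 102.500
  d_2 = (-0.30)·125 + (+0.85)·325 + (-0.30)·750 = 13.750
  d_3 = (-0.10)·125 + (-0.45)·325 + (+0.70)·750 = 366.250

d_1 = 102.500, d_2 = 13.750, d_3 = 366.250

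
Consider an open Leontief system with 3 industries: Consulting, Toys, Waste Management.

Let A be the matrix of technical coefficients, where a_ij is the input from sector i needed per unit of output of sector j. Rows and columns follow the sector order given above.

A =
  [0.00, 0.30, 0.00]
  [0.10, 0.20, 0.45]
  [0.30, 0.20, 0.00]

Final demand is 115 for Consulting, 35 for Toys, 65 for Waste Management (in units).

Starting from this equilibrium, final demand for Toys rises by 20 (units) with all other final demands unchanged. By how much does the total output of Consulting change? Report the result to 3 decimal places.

I − A =
  [   1.00    -0.30     0.00]
  [  -0.10     0.80    -0.45]
  [  -0.30    -0.20     1.00]
Cofactors of I−A, C_ij = (−1)^(i+j)·(minor ij) (rows/columns in the sector order above):
  C_11 = (0.80)(1.00) − (-0.45)(-0.20) = 0.7100
  C_12 = −[(-0.10)(1.00) − (-0.45)(-0.30)] = 0.2350
  C_13 = (-0.10)(-0.20) − (0.80)(-0.30) = 0.2600
  C_21 = −[(-0.30)(1.00) − (0.00)(-0.20)] = 0.3000
  C_22 = (1.00)(1.00) − (0.00)(-0.30) = 1.0000
  C_23 = −[(1.00)(-0.20) − (-0.30)(-0.30)] = 0.2900
  C_31 = (-0.30)(-0.45) − (0.00)(0.80) = 0.1350
  C_32 = −[(1.00)(-0.45) − (0.00)(-0.10)] = 0.4500
  C_33 = (1.00)(0.80) − (-0.30)(-0.10) = 0.7700
det(I−A) = Σ_j (I−A)_1j·C_1j = (1.00)(0.7100) + (-0.30)(0.2350) + (0.00)(0.2600) = 0.6395
adj(I−A) = Cᵀ =
  [ 0.7100   0.3000   0.1350]
  [ 0.2350   1.0000   0.4500]
  [ 0.2600   0.2900   0.7700]
(I − A)⁻¹ = adj(I−A) / det(I−A) ≈
  [   1.1102     0.4691     0.2111]
  [   0.3675     1.5637     0.7037]
  [   0.4066     0.4535     1.2041]
Δx = (I − A)⁻¹ Δd with Δd having +20 in the Toys component and 0 elsewhere.
So Δx_1 = L_12 · (+20), where L_12 = adj(I−A)_12 / det(I−A) = 0.3000 / 0.6395.
Δx_1 = 0.3000 × (+20) / 0.6395 = 6.00 / 0.6395 ≈ 9.382.

Δx_1 = 9.382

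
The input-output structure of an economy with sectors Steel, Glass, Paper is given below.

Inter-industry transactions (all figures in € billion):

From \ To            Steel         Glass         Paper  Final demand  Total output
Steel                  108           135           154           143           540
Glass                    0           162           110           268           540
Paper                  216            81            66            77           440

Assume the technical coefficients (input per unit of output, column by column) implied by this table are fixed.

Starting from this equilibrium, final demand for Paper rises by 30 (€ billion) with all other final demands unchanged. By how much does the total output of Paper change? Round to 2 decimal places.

Δx_3 = 52.01

Technical coefficients a_ij = z_ij / X_j:
  a_11 = 108/540 = 0.20, a_21 = 0/540 = 0.00, a_31 = 216/540 = 0.40
  a_12 = 135/540 = 0.25, a_22 = 162/540 = 0.30, a_32 = 81/540 = 0.15
  a_13 = 154/440 = 0.35, a_23 = 110/440 = 0.25, a_33 = 66/440 = 0.15
I − A =
  [   0.80    -0.25    -0.35]
  [   0.00     0.70    -0.25]
  [  -0.40    -0.15     0.85]
Cofactors of I−A, C_ij = (−1)^(i+j)·(minor ij) (rows/columns in the sector order above):
  C_11 = (0.70)(0.85) − (-0.25)(-0.15) = 0.5575
  C_12 = −[(0.00)(0.85) − (-0.25)(-0.40)] = 0.1000
  C_13 = (0.00)(-0.15) − (0.70)(-0.40) = 0.2800
  C_21 = −[(-0.25)(0.85) − (-0.35)(-0.15)] = 0.2650
  C_22 = (0.80)(0.85) − (-0.35)(-0.40) = 0.5400
  C_23 = −[(0.80)(-0.15) − (-0.25)(-0.40)] = 0.2200
  C_31 = (-0.25)(-0.25) − (-0.35)(0.70) = 0.3075
  C_32 = −[(0.80)(-0.25) − (-0.35)(0.00)] = 0.2000
  C_33 = (0.80)(0.70) − (-0.25)(0.00) = 0.5600
det(I−A) = Σ_j (I−A)_1j·C_1j = (0.80)(0.5575) + (-0.25)(0.1000) + (-0.35)(0.2800) = 0.3230
adj(I−A) = Cᵀ =
  [ 0.5575   0.2650   0.3075]
  [ 0.1000   0.5400   0.2000]
  [ 0.2800   0.2200   0.5600]
(I − A)⁻¹ = adj(I−A) / det(I−A) ≈
  [   1.7260     0.8204     0.9520]
  [   0.3096     1.6718     0.6192]
  [   0.8669     0.6811     1.7337]
Δx = (I − A)⁻¹ Δd with Δd having +30 in the Paper component and 0 elsewhere.
So Δx_3 = L_33 · (+30), where L_33 = adj(I−A)_33 / det(I−A) = 0.5600 / 0.3230.
Δx_3 = 0.5600 × (+30) / 0.3230 = 16.80 / 0.3230 ≈ 52.01.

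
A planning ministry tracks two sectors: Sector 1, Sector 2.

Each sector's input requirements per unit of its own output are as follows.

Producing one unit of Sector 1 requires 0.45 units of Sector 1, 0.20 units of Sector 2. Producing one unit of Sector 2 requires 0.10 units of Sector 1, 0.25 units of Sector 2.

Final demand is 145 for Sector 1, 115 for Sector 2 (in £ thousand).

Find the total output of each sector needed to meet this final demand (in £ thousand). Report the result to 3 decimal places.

x_1 = 306.369, x_2 = 235.032

I − A =
  [   0.55    -0.10]
  [  -0.20     0.75]
det(I−A) = (0.55)(0.75) − (-0.10)(-0.20) = 0.3925
adj(I−A) = [[0.75, 0.10], [0.20, 0.55]]
(I − A)⁻¹ = adj(I−A) / det(I−A) ≈
  [   1.9108     0.2548]
  [   0.5096     1.4013]
x = (I − A)⁻¹ d = adj(I−A)·d / det(I−A), with det(I−A) = 0.3925:
  x_1 = (0.75·145 + 0.10·115) / 0.3925 = 120.25 / 0.3925 ≈ 306.369
  x_2 = (0.20·145 + 0.55·115) / 0.3925 = 92.25 / 0.3925 ≈ 235.032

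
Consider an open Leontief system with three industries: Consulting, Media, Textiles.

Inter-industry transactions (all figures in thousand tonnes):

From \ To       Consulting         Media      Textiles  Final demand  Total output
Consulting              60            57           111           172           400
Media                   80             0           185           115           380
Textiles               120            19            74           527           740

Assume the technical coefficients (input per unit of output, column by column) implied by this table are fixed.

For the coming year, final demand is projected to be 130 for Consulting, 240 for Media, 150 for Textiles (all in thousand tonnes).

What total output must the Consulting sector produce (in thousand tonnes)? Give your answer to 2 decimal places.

Technical coefficients a_ij = z_ij / X_j:
  a_11 = 60/400 = 0.15, a_21 = 80/400 = 0.20, a_31 = 120/400 = 0.30
  a_12 = 57/380 = 0.15, a_22 = 0/380 = 0.00, a_32 = 19/380 = 0.05
  a_13 = 111/740 = 0.15, a_23 = 185/740 = 0.25, a_33 = 74/740 = 0.10
I − A =
  [   0.85    -0.15    -0.15]
  [  -0.20     1.00    -0.25]
  [  -0.30    -0.05     0.90]
Cofactors of I−A, C_ij = (−1)^(i+j)·(minor ij) (rows/columns in the sector order above):
  C_11 = (1.00)(0.90) − (-0.25)(-0.05) = 0.8875
  C_12 = −[(-0.20)(0.90) − (-0.25)(-0.30)] = 0.2550
  C_13 = (-0.20)(-0.05) − (1.00)(-0.30) = 0.3100
  C_21 = −[(-0.15)(0.90) − (-0.15)(-0.05)] = 0.1425
  C_22 = (0.85)(0.90) − (-0.15)(-0.30) = 0.7200
  C_23 = −[(0.85)(-0.05) − (-0.15)(-0.30)] = 0.0875
  C_31 = (-0.15)(-0.25) − (-0.15)(1.00) = 0.1875
  C_32 = −[(0.85)(-0.25) − (-0.15)(-0.20)] = 0.2425
  C_33 = (0.85)(1.00) − (-0.15)(-0.20) = 0.8200
det(I−A) = Σ_j (I−A)_1j·C_1j = (0.85)(0.8875) + (-0.15)(0.2550) + (-0.15)(0.3100) = 0.669625
adj(I−A) = Cᵀ =
  [ 0.8875   0.1425   0.1875]
  [ 0.2550   0.7200   0.2425]
  [ 0.3100   0.0875   0.8200]
(I − A)⁻¹ = adj(I−A) / det(I−A) ≈
  [   1.3254     0.2128     0.2800]
  [   0.3808     1.0752     0.3621]
  [   0.4629     0.1307     1.2246]
x = (I − A)⁻¹ d = adj(I−A)·d / det(I−A), with det(I−A) = 0.669625:
  x_1 = (0.8875·130 + 0.1425·240 + 0.1875·150) / 0.669625 = 177.70 / 0.669625 ≈ 265.37
  x_2 = (0.2550·130 + 0.7200·240 + 0.2425·150) / 0.669625 = 242.325 / 0.669625 ≈ 361.88
  x_3 = (0.3100·130 + 0.0875·240 + 0.8200·150) / 0.669625 = 184.30 / 0.669625 ≈ 275.23

x_1 = 265.37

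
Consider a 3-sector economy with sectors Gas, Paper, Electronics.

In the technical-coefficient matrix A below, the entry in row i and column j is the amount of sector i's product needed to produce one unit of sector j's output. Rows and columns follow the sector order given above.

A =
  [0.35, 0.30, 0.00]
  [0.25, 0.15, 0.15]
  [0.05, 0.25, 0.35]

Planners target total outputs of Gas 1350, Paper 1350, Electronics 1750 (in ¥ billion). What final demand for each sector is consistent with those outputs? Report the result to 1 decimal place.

I − A =
  [   0.65    -0.30     0.00]
  [  -0.25     0.85    -0.15]
  [  -0.05    -0.25     0.65]
d = (I − A) x:
  d_G = (+0.65)·1350 + (-0.30)·1350 + (+0.00)·1750 = 472.5
  d_P = (-0.25)·1350 + (+0.85)·1350 + (-0.15)·1750 = 547.5
  d_E = (-0.05)·1350 + (-0.25)·1350 + (+0.65)·1750 = 732.5

d_G = 472.5, d_P = 547.5, d_E = 732.5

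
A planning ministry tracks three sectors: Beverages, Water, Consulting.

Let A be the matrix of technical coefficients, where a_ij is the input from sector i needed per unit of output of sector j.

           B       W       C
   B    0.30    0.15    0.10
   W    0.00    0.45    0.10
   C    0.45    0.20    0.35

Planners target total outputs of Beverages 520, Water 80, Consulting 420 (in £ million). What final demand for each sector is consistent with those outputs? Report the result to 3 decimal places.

d_B = 310.000, d_W = 2.000, d_C = 23.000

I − A =
  [   0.70    -0.15    -0.10]
  [   0.00     0.55    -0.10]
  [  -0.45    -0.20     0.65]
d = (I − A) x:
  d_B = (+0.70)·520 + (-0.15)·80 + (-0.10)·420 = 310.000
  d_W = (+0.00)·520 + (+0.55)·80 + (-0.10)·420 = 2.000
  d_C = (-0.45)·520 + (-0.20)·80 + (+0.65)·420 = 23.000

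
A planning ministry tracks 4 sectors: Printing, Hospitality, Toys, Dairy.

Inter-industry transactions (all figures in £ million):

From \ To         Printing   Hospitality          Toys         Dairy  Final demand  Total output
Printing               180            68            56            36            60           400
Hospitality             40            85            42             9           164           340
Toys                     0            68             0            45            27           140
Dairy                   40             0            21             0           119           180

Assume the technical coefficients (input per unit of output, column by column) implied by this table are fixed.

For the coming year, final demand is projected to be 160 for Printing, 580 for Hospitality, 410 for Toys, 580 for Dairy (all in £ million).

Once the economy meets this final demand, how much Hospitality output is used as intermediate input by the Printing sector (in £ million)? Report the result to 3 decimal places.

z_21 = 181.578

Technical coefficients a_ij = z_ij / X_j:
  a_11 = 180/400 = 0.45, a_21 = 40/400 = 0.10, a_31 = 0/400 = 0.00, a_41 = 40/400 = 0.10
  a_12 = 68/340 = 0.20, a_22 = 85/340 = 0.25, a_32 = 68/340 = 0.20, a_42 = 0/340 = 0.00
  a_13 = 56/140 = 0.40, a_23 = 42/140 = 0.30, a_33 = 0/140 = 0.00, a_43 = 21/140 = 0.15
  a_14 = 36/180 = 0.20, a_24 = 9/180 = 0.05, a_34 = 45/180 = 0.25, a_44 = 0/180 = 0.00
I − A =
  [   0.55    -0.20    -0.40    -0.20]
  [  -0.10     0.75    -0.30    -0.05]
  [   0.00    -0.20     1.00    -0.25]
  [  -0.10     0.00    -0.15     1.00]
Compute the cofactors C_ij = (−1)^(i+j)·(3×3 minor ij) of I−A; the adjugate is their transpose:
adj(I−A) = Cᵀ =
  [ 0.660375   0.278500   0.384000   0.242000]
  [ 0.108750   0.499375   0.208125   0.098750]
  [ 0.039750   0.111000   0.376500   0.107625]
  [ 0.072000   0.044500   0.094875   0.351500]
det(I−A) = Σ_j (I−A)_1j·C_1j = (0.55)(0.660375) + (-0.20)(0.108750) + (-0.40)(0.039750) + (-0.20)(0.072000) = 0.31115625
(I − A)⁻¹ = adj(I−A) / det(I−A) ≈
  [   2.1223     0.8950     1.2341     0.7777]
  [   0.3495     1.6049     0.6689     0.3174]
  [   0.1277     0.3567     1.2100     0.3459]
  [   0.2314     0.1430     0.3049     1.1297]
First solve x = (I − A)⁻¹ d = adj(I−A)·d / det(I−A); in particular x_1 = (0.660375·160 + 0.278500·580 + 0.384000·410 + 0.242000·580) / 0.31115625 = 564.99 / 0.31115625 ≈ 1815.77584.
Intermediate flow from 2 to 1: z_21 = a_21 · x_1 = 0.10 × 564.99 / 0.31115625 = 56.499 / 0.31115625 ≈ 181.578.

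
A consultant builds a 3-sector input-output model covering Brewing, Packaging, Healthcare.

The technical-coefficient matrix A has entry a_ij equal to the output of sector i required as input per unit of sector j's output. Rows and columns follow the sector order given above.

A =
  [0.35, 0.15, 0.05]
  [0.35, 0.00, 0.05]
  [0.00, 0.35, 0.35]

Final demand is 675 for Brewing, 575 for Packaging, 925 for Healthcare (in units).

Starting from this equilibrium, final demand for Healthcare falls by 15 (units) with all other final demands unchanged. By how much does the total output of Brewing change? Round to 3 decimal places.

I − A =
  [   0.65    -0.15    -0.05]
  [  -0.35     1.00    -0.05]
  [   0.00    -0.35     0.65]
Cofactors of I−A, C_ij = (−1)^(i+j)·(minor ij) (rows/columns in the sector order above):
  C_11 = (1.00)(0.65) − (-0.05)(-0.35) = 0.6325
  C_12 = −[(-0.35)(0.65) − (-0.05)(0.00)] = 0.2275
  C_13 = (-0.35)(-0.35) − (1.00)(0.00) = 0.1225
  C_21 = −[(-0.15)(0.65) − (-0.05)(-0.35)] = 0.1150
  C_22 = (0.65)(0.65) − (-0.05)(0.00) = 0.4225
  C_23 = −[(0.65)(-0.35) − (-0.15)(0.00)] = 0.2275
  C_31 = (-0.15)(-0.05) − (-0.05)(1.00) = 0.0575
  C_32 = −[(0.65)(-0.05) − (-0.05)(-0.35)] = 0.0500
  C_33 = (0.65)(1.00) − (-0.15)(-0.35) = 0.5975
det(I−A) = Σ_j (I−A)_1j·C_1j = (0.65)(0.6325) + (-0.15)(0.2275) + (-0.05)(0.1225) = 0.370875
adj(I−A) = Cᵀ =
  [ 0.6325   0.1150   0.0575]
  [ 0.2275   0.4225   0.0500]
  [ 0.1225   0.2275   0.5975]
(I − A)⁻¹ = adj(I−A) / det(I−A) ≈
  [   1.7054     0.3101     0.1550]
  [   0.6134     1.1392     0.1348]
  [   0.3303     0.6134     1.6111]
Δx = (I − A)⁻¹ Δd with Δd having -15 in the Healthcare component and 0 elsewhere.
So Δx_B = L_BH · (-15), where L_BH = adj(I−A)_BH / det(I−A) = 0.0575 / 0.370875.
Δx_B = 0.0575 × (-15) / 0.370875 = -0.8625 / 0.370875 ≈ -2.326.

Δx_B = -2.326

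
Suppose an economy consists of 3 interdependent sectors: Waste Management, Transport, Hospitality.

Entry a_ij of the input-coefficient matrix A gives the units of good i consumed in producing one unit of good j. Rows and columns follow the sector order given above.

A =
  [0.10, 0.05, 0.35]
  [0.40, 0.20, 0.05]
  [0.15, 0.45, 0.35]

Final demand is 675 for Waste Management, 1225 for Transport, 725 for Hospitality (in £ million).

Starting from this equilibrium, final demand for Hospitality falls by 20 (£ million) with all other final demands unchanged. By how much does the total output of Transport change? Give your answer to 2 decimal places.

Δx_2 = -11.23

I − A =
  [   0.90    -0.05    -0.35]
  [  -0.40     0.80    -0.05]
  [  -0.15    -0.45     0.65]
Cofactors of I−A, C_ij = (−1)^(i+j)·(minor ij) (rows/columns in the sector order above):
  C_11 = (0.80)(0.65) − (-0.05)(-0.45) = 0.4975
  C_12 = −[(-0.40)(0.65) − (-0.05)(-0.15)] = 0.2675
  C_13 = (-0.40)(-0.45) − (0.80)(-0.15) = 0.3000
  C_21 = −[(-0.05)(0.65) − (-0.35)(-0.45)] = 0.1900
  C_22 = (0.90)(0.65) − (-0.35)(-0.15) = 0.5325
  C_23 = −[(0.90)(-0.45) − (-0.05)(-0.15)] = 0.4125
  C_31 = (-0.05)(-0.05) − (-0.35)(0.80) = 0.2825
  C_32 = −[(0.90)(-0.05) − (-0.35)(-0.40)] = 0.1850
  C_33 = (0.90)(0.80) − (-0.05)(-0.40) = 0.7000
det(I−A) = Σ_j (I−A)_1j·C_1j = (0.90)(0.4975) + (-0.05)(0.2675) + (-0.35)(0.3000) = 0.329375
adj(I−A) = Cᵀ =
  [ 0.4975   0.1900   0.2825]
  [ 0.2675   0.5325   0.1850]
  [ 0.3000   0.4125   0.7000]
(I − A)⁻¹ = adj(I−A) / det(I−A) ≈
  [   1.5104     0.5769     0.8577]
  [   0.8121     1.6167     0.5617]
  [   0.9108     1.2524     2.1252]
Δx = (I − A)⁻¹ Δd with Δd having -20 in the Hospitality component and 0 elsewhere.
So Δx_2 = L_23 · (-20), where L_23 = adj(I−A)_23 / det(I−A) = 0.1850 / 0.329375.
Δx_2 = 0.1850 × (-20) / 0.329375 = -3.70 / 0.329375 ≈ -11.23.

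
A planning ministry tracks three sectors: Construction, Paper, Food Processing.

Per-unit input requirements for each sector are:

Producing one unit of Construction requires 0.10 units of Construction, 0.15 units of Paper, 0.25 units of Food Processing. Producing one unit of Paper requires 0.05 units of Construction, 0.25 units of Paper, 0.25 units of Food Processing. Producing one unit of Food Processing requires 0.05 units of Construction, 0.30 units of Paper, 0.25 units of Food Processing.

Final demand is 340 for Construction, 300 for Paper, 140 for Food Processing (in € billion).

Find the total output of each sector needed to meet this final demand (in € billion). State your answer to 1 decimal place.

I − A =
  [   0.90    -0.05    -0.05]
  [  -0.15     0.75    -0.30]
  [  -0.25    -0.25     0.75]
Cofactors of I−A, C_ij = (−1)^(i+j)·(minor ij) (rows/columns in the sector order above):
  C_11 = (0.75)(0.75) − (-0.30)(-0.25) = 0.4875
  C_12 = −[(-0.15)(0.75) − (-0.30)(-0.25)] = 0.1875
  C_13 = (-0.15)(-0.25) − (0.75)(-0.25) = 0.2250
  C_21 = −[(-0.05)(0.75) − (-0.05)(-0.25)] = 0.0500
  C_22 = (0.90)(0.75) − (-0.05)(-0.25) = 0.6625
  C_23 = −[(0.90)(-0.25) − (-0.05)(-0.25)] = 0.2375
  C_31 = (-0.05)(-0.30) − (-0.05)(0.75) = 0.0525
  C_32 = −[(0.90)(-0.30) − (-0.05)(-0.15)] = 0.2775
  C_33 = (0.90)(0.75) − (-0.05)(-0.15) = 0.6675
det(I−A) = Σ_j (I−A)_1j·C_1j = (0.90)(0.4875) + (-0.05)(0.1875) + (-0.05)(0.2250) = 0.418125
adj(I−A) = Cᵀ =
  [ 0.4875   0.0500   0.0525]
  [ 0.1875   0.6625   0.2775]
  [ 0.2250   0.2375   0.6675]
(I − A)⁻¹ = adj(I−A) / det(I−A) ≈
  [   1.1659     0.1196     0.1256]
  [   0.4484     1.5845     0.6637]
  [   0.5381     0.5680     1.5964]
x = (I − A)⁻¹ d = adj(I−A)·d / det(I−A), with det(I−A) = 0.418125:
  x_C = (0.4875·340 + 0.0500·300 + 0.0525·140) / 0.418125 = 188.10 / 0.418125 ≈ 449.9
  x_P = (0.1875·340 + 0.6625·300 + 0.2775·140) / 0.418125 = 301.35 / 0.418125 ≈ 720.7
  x_F = (0.2250·340 + 0.2375·300 + 0.6675·140) / 0.418125 = 241.20 / 0.418125 ≈ 576.9

x_C = 449.9, x_P = 720.7, x_F = 576.9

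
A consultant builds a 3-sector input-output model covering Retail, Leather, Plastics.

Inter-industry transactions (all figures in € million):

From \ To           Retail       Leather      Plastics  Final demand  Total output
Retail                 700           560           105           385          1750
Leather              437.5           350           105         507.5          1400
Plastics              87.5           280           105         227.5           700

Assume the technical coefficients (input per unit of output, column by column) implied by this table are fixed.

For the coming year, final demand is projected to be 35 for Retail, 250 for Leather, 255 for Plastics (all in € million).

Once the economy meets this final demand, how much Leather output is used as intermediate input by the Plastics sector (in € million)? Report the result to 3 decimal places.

z_LP = 72.508

Technical coefficients a_ij = z_ij / X_j:
  a_RR = 700/1750 = 0.40, a_LR = 437.5/1750 = 0.25, a_PR = 87.5/1750 = 0.05
  a_RL = 560/1400 = 0.40, a_LL = 350/1400 = 0.25, a_PL = 280/1400 = 0.20
  a_RP = 105/700 = 0.15, a_LP = 105/700 = 0.15, a_PP = 105/700 = 0.15
I − A =
  [   0.60    -0.40    -0.15]
  [  -0.25     0.75    -0.15]
  [  -0.05    -0.20     0.85]
Cofactors of I−A, C_ij = (−1)^(i+j)·(minor ij) (rows/columns in the sector order above):
  C_11 = (0.75)(0.85) − (-0.15)(-0.20) = 0.6075
  C_12 = −[(-0.25)(0.85) − (-0.15)(-0.05)] = 0.2200
  C_13 = (-0.25)(-0.20) − (0.75)(-0.05) = 0.0875
  C_21 = −[(-0.40)(0.85) − (-0.15)(-0.20)] = 0.3700
  C_22 = (0.60)(0.85) − (-0.15)(-0.05) = 0.5025
  C_23 = −[(0.60)(-0.20) − (-0.40)(-0.05)] = 0.1400
  C_31 = (-0.40)(-0.15) − (-0.15)(0.75) = 0.1725
  C_32 = −[(0.60)(-0.15) − (-0.15)(-0.25)] = 0.1275
  C_33 = (0.60)(0.75) − (-0.40)(-0.25) = 0.3500
det(I−A) = Σ_j (I−A)_1j·C_1j = (0.60)(0.6075) + (-0.40)(0.2200) + (-0.15)(0.0875) = 0.263375
adj(I−A) = Cᵀ =
  [ 0.6075   0.3700   0.1725]
  [ 0.2200   0.5025   0.1275]
  [ 0.0875   0.1400   0.3500]
(I − A)⁻¹ = adj(I−A) / det(I−A) ≈
  [   2.3066     1.4048     0.6550]
  [   0.8353     1.9079     0.4841]
  [   0.3322     0.5316     1.3289]
First solve x = (I − A)⁻¹ d = adj(I−A)·d / det(I−A); in particular x_P = (0.0875·35 + 0.1400·250 + 0.3500·255) / 0.263375 = 127.3125 / 0.263375 ≈ 483.38870.
Intermediate flow from L to P: z_LP = a_LP · x_P = 0.15 × 127.3125 / 0.263375 = 19.096875 / 0.263375 ≈ 72.508.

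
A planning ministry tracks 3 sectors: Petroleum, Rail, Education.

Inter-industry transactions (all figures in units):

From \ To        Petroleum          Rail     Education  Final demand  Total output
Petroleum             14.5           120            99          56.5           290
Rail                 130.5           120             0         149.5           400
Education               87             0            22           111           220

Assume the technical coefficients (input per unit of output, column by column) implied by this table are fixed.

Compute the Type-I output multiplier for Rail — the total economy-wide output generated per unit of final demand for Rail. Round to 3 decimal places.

Technical coefficients a_ij = z_ij / X_j:
  a_11 = 14.5/290 = 0.05, a_21 = 130.5/290 = 0.45, a_31 = 87/290 = 0.30
  a_12 = 120/400 = 0.30, a_22 = 120/400 = 0.30, a_32 = 0/400 = 0.00
  a_13 = 99/220 = 0.45, a_23 = 0/220 = 0.00, a_33 = 22/220 = 0.10
I − A =
  [   0.95    -0.30    -0.45]
  [  -0.45     0.70     0.00]
  [  -0.30     0.00     0.90]
Cofactors of I−A, C_ij = (−1)^(i+j)·(minor ij) (rows/columns in the sector order above):
  C_11 = (0.70)(0.90) − (0.00)(0.00) = 0.6300
  C_12 = −[(-0.45)(0.90) − (0.00)(-0.30)] = 0.4050
  C_13 = (-0.45)(0.00) − (0.70)(-0.30) = 0.2100
  C_21 = −[(-0.30)(0.90) − (-0.45)(0.00)] = 0.2700
  C_22 = (0.95)(0.90) − (-0.45)(-0.30) = 0.7200
  C_23 = −[(0.95)(0.00) − (-0.30)(-0.30)] = 0.0900
  C_31 = (-0.30)(0.00) − (-0.45)(0.70) = 0.3150
  C_32 = −[(0.95)(0.00) − (-0.45)(-0.45)] = 0.2025
  C_33 = (0.95)(0.70) − (-0.30)(-0.45) = 0.5300
det(I−A) = Σ_j (I−A)_1j·C_1j = (0.95)(0.6300) + (-0.30)(0.4050) + (-0.45)(0.2100) = 0.3825
adj(I−A) = Cᵀ =
  [ 0.6300   0.2700   0.3150]
  [ 0.4050   0.7200   0.2025]
  [ 0.2100   0.0900   0.5300]
(I − A)⁻¹ = adj(I−A) / det(I−A) ≈
  [   1.6471     0.7059     0.8235]
  [   1.0588     1.8824     0.5294]
  [   0.5490     0.2353     1.3856]
The output multiplier for sector j is the column-j sum of the Leontief inverse (I − A)⁻¹ = adj(I−A) / det(I−A).
Column 2 of adj(I−A): (0.2700, 0.7200, 0.0900); det(I−A) = 0.3825.
m_2 = (0.2700 + 0.7200 + 0.0900) / 0.3825 = 1.08 / 0.3825 ≈ 2.824.

m_2 = 2.824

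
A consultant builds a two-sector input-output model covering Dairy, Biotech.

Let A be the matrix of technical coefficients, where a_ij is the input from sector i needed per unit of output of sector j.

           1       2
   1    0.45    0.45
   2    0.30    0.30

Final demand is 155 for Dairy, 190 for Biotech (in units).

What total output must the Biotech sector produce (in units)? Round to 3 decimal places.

x_2 = 604.000

I − A =
  [   0.55    -0.45]
  [  -0.30     0.70]
det(I−A) = (0.55)(0.70) − (-0.45)(-0.30) = 0.2500
adj(I−A) = [[0.70, 0.45], [0.30, 0.55]]
(I − A)⁻¹ = adj(I−A) / det(I−A) ≈
  [   2.8000     1.8000]
  [   1.2000     2.2000]
x = (I − A)⁻¹ d = adj(I−A)·d / det(I−A), with det(I−A) = 0.2500:
  x_1 = (0.70·155 + 0.45·190) / 0.2500 = 194.00 / 0.2500 = 776.000
  x_2 = (0.30·155 + 0.55·190) / 0.2500 = 151.00 / 0.2500 = 604.000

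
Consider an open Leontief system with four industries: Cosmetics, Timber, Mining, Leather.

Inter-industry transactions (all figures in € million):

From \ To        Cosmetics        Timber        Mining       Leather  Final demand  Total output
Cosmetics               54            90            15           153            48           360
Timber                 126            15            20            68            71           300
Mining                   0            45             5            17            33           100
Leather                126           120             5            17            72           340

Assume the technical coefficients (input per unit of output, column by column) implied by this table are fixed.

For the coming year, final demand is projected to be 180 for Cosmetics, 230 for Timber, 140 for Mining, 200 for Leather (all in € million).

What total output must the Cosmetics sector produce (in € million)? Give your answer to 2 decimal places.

Technical coefficients a_ij = z_ij / X_j:
  a_CC = 54/360 = 0.15, a_TC = 126/360 = 0.35, a_MC = 0/360 = 0.00, a_LC = 126/360 = 0.35
  a_CT = 90/300 = 0.30, a_TT = 15/300 = 0.05, a_MT = 45/300 = 0.15, a_LT = 120/300 = 0.40
  a_CM = 15/100 = 0.15, a_TM = 20/100 = 0.20, a_MM = 5/100 = 0.05, a_LM = 5/100 = 0.05
  a_CL = 153/340 = 0.45, a_TL = 68/340 = 0.20, a_ML = 17/340 = 0.05, a_LL = 17/340 = 0.05
I − A =
  [   0.85    -0.30    -0.15    -0.45]
  [  -0.35     0.95    -0.20    -0.20]
  [   0.00    -0.15     0.95    -0.05]
  [  -0.35    -0.40    -0.05     0.95]
Compute the cofactors C_ij = (−1)^(i+j)·(3×3 minor ij) of I−A; the adjugate is their transpose:
adj(I−A) = Cᵀ =
  [ 0.74500   0.46875   0.24075   0.46425]
  [ 0.38500   0.61275   0.20675   0.32225]
  [ 0.08400   0.11975   0.36575   0.08425]
  [ 0.44100   0.43700   0.19500   0.63400]
det(I−A) = Σ_j (I−A)_1j·C_1j = (0.85)(0.74500) + (-0.30)(0.38500) + (-0.15)(0.08400) + (-0.45)(0.44100) = 0.3067
(I − A)⁻¹ = adj(I−A) / det(I−A) ≈
  [   2.4291     1.5284     0.7850     1.5137]
  [   1.2553     1.9979     0.6741     1.0507]
  [   0.2739     0.3904     1.1925     0.2747]
  [   1.4379     1.4248     0.6358     2.0672]
x = (I − A)⁻¹ d = adj(I−A)·d / det(I−A), with det(I−A) = 0.3067:
  x_C = (0.74500·180 + 0.46875·230 + 0.24075·140 + 0.46425·200) / 0.3067 = 368.4675 / 0.3067 ≈ 1201.39
  x_T = (0.38500·180 + 0.61275·230 + 0.20675·140 + 0.32225·200) / 0.3067 = 303.6275 / 0.3067 ≈ 989.98
  x_M = (0.08400·180 + 0.11975·230 + 0.36575·140 + 0.08425·200) / 0.3067 = 110.7175 / 0.3067 ≈ 361.00
  x_L = (0.44100·180 + 0.43700·230 + 0.19500·140 + 0.63400·200) / 0.3067 = 333.99 / 0.3067 ≈ 1088.98

x_C = 1201.39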